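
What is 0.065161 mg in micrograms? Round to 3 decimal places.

1 milligram = 1000.00 micrograms.
0.065161 × 1000.00 ≈ 65.161 μg.

65.161 micrograms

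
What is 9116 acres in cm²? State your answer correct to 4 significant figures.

3.689e+11 cm²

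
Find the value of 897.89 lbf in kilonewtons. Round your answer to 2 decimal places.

3.99 kN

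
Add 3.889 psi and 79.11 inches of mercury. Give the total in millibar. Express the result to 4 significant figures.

3.889 psi = 268.137 mbar and 79.11 inHg = 2678.97 mbar.
268.137 + 2678.97 ≈ 2947 mbar.

2947 millibar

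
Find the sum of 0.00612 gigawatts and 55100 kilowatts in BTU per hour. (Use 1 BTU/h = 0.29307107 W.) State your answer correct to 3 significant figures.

0.00612 GW = 2.08823e+7 BTU/h and 55100 kW = 1.88009e+8 BTU/h.
2.08823e+7 + 1.88009e+8 ≈ 2.09e+8 BTU/h.

2.09e+8 BTU per hour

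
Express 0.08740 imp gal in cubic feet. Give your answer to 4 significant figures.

0.01403 ft³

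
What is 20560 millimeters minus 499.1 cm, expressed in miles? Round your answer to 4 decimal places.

20560 mm = 0.0127754 mi and 499.1 cm = 0.00310126 mi.
0.0127754 − 0.00310126 ≈ 0.0097 mi.

0.0097 mi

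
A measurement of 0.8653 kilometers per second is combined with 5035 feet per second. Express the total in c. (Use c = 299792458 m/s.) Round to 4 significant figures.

0.8653 km/s = 2.88633 × 10^-6 c and 5035 ft/s = 5.11910 × 10^-6 c.
2.88633 × 10^-6 + 5.11910 × 10^-6 ≈ 8.005 × 10^-6 c.

8.005 × 10^-6 times the speed of light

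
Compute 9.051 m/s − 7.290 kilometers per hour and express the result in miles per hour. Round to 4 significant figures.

15.72 miles per hour

9.051 m/s = 20.2465 mph and 7.290 km/h = 4.52980 mph.
20.2465 − 4.52980 ≈ 15.72 mph.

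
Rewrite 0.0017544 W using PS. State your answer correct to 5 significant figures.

2.3853e-6 PS

1 W = 0.00135962 PS.
Thus 0.0017544 × 0.00135962 ≈ 2.3853e-6 PS.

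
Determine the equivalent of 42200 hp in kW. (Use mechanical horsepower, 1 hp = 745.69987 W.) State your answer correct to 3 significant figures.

1 hp = 0.745700 kW.
Thus 42200 × 0.745700 ≈ 31500 kW.

31500 kW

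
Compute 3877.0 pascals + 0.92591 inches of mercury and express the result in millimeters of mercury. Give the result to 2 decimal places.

3877.0 Pa = 29.0799 mmHg and 0.92591 inHg = 23.5181 mmHg.
29.0799 + 23.5181 ≈ 52.60 mmHg.

52.60 millimeters of mercury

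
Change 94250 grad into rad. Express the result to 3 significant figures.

1480 radians

1 grad = 0.0157080 radians.
So 94250 × 0.0157080 ≈ 1480 rad.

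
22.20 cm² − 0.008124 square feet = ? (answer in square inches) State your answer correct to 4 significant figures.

22.20 cm² = 3.44101 in² and 0.008124 ft² = 1.16986 in².
3.44101 − 1.16986 ≈ 2.271 in².

2.271 square inches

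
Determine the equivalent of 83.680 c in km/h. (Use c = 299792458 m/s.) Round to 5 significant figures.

1 c = 1.07925e+9 km/h.
Thus 83.680 × 1.07925e+9 ≈ 9.0312e+10 km/h.

9.0312e+10 kilometers per hour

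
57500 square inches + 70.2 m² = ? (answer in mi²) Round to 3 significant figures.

4.14e-5 mi²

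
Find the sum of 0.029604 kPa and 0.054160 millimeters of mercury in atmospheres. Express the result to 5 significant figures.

0.029604 kPa = 0.000292169 atm and 0.054160 mmHg = 7.12632e-5 atm.
0.000292169 + 7.12632e-5 ≈ 0.00036343 atm.

0.00036343 atm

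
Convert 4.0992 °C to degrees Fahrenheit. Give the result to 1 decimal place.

°C = (°F − 32) × 5/9.
Applying the formula gives 39.4 °F.

39.4 °F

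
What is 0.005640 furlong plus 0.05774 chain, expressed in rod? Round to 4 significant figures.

0.4566 rods

0.005640 furlong = 0.225600 rod and 0.05774 chain = 0.230960 rod.
0.225600 + 0.230960 ≈ 0.4566 rod.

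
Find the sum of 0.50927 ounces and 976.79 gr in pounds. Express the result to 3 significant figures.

0.50927 oz = 0.0318294 lb and 976.79 gr = 0.139541 lb.
0.0318294 + 0.139541 ≈ 0.171 lb.

0.171 lb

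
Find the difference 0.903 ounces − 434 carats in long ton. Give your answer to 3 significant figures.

-6.02 × 10^-5 long ton

0.903 oz = 2.51953 × 10^-5 long ton and 434 ct = 8.54291 × 10^-5 long ton.
2.51953 × 10^-5 − 8.54291 × 10^-5 ≈ -6.02 × 10^-5 long ton.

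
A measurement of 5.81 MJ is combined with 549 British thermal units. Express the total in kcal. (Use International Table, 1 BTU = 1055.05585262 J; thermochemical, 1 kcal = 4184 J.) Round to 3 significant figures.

1530 kcal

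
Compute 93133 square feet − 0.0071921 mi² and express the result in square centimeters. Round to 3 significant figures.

-9.98 × 10^7 square centimeters

93133 ft² = 8.65234 × 10^7 cm² and 0.0071921 mi² = 1.86275 × 10^8 cm².
8.65234 × 10^7 − 1.86275 × 10^8 ≈ -9.98 × 10^7 cm².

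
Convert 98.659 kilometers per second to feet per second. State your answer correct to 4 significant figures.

1 kilometer per second = 3280.84 feet per second.
Then 98.659 × 3280.84 ≈ 323700 ft/s.

323700 feet per second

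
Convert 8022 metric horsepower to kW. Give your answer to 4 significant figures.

1 metric horsepower = 0.735499 kilowatts.
Thus 8022 × 0.735499 ≈ 5900 kW.

5900 kW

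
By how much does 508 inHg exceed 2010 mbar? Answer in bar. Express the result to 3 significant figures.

15.2 bar

508 inHg = 17.2029 bar and 2010 mbar = 2.01000 bar.
17.2029 − 2.01000 ≈ 15.2 bar.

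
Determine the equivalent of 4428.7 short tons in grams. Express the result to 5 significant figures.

4.0176 × 10^9 g

1 short ton = 907184.7 grams.
Then 4428.7 × 907184.7 ≈ 4.0176 × 10^9 g.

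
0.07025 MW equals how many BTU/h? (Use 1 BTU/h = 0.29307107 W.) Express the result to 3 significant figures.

1 MW = 3.41214e+6 BTU per hour.
0.07025 × 3.41214e+6 ≈ 240000 BTU/h.

240000 BTU/h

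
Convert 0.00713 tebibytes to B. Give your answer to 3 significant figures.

1 tebibyte = 1.09951 × 10^12 B.
So 0.00713 × 1.09951 × 10^12 ≈ 7.84 × 10^9 B.

7.84 × 10^9 bytes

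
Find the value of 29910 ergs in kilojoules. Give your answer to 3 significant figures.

1 erg = 1.00000e-10 kJ.
So 29910 × 1.00000e-10 ≈ 2.99e-6 kJ.

2.99e-6 kJ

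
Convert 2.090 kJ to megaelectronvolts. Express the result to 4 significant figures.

1.304e+16 MeV

1 kilojoule = 6.24151e+15 MeV.
2.090 × 6.24151e+15 ≈ 1.304e+16 MeV.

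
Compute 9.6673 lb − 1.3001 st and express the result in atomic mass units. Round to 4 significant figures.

-2.331e+27 u

9.6673 lb = 2.64072e+27 u and 1.3001 st = 4.97189e+27 u.
2.64072e+27 − 4.97189e+27 ≈ -2.331e+27 u.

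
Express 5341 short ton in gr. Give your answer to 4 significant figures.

7.477 × 10^10 gr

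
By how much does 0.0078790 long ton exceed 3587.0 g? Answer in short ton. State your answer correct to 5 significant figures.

0.0078790 long ton = 0.00882448 short ton and 3587.0 g = 0.00395399 short ton.
0.00882448 − 0.00395399 ≈ 0.0048705 short ton.

0.0048705 short tons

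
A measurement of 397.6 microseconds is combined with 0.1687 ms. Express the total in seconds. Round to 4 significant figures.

0.0005663 seconds

397.6 μs = 0.000397600 s and 0.1687 ms = 0.000168700 s.
0.000397600 + 0.000168700 ≈ 0.0005663 s.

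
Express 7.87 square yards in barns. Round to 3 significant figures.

1 square yard = 8.36127e+27 barns.
7.87 × 8.36127e+27 ≈ 6.58e+28 barn.

6.58e+28 barn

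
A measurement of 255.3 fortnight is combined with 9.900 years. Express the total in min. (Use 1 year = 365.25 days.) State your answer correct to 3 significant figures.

1.04e+7 min

255.3 fortnight = 5.14685e+6 min and 9.900 yr = 5.20700e+6 min.
5.14685e+6 + 5.20700e+6 ≈ 1.04e+7 min.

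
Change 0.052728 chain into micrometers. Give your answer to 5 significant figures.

1.0607e+6 micrometers

1 chain = 2.01168e+7 μm.
0.052728 × 2.01168e+7 ≈ 1.0607e+6 μm.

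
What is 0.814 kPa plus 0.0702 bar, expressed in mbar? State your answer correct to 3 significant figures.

78.3 mbar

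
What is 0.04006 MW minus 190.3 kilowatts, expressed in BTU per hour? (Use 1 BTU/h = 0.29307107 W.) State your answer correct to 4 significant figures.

-512600 BTU per hour

0.04006 MW = 136690 BTU/h and 190.3 kW = 649331 BTU/h.
136690 − 649331 ≈ -512600 BTU/h.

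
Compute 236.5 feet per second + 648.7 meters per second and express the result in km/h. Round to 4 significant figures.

2595 km/h

236.5 ft/s = 259.507 km/h and 648.7 m/s = 2335.32 km/h.
259.507 + 2335.32 ≈ 2595 km/h.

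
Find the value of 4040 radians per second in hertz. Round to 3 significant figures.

643 Hz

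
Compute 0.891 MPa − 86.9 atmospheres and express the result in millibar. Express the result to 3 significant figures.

-79100 millibar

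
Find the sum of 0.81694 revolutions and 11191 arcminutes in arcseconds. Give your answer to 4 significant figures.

0.81694 rev = 1.05875 × 10^6 arcsec and 11191 arcmin = 671460 arcsec.
1.05875 × 10^6 + 671460 ≈ 1.730 × 10^6 arcsec.

1.730 × 10^6 arcsec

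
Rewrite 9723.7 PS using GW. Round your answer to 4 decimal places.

1 PS = 7.35499 × 10^-7 gigawatts.
Then 9723.7 × 7.35499 × 10^-7 ≈ 0.0072 GW.

0.0072 GW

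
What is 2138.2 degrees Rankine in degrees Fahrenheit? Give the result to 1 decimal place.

1678.5 °F

°R = °F + 459.67.
Applying the formula gives 1678.5 °F.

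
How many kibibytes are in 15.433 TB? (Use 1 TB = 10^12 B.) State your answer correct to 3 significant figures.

1.51 × 10^10 kibibytes

1 terabyte = 9.765625 × 10^8 kibibytes.
Then 15.433 × 9.765625 × 10^8 ≈ 1.51 × 10^10 KiB.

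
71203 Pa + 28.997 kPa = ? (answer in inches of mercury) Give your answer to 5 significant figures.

71203 Pa = 21.0262 inHg and 28.997 kPa = 8.56281 inHg.
21.0262 + 8.56281 ≈ 29.589 inHg.

29.589 inches of mercury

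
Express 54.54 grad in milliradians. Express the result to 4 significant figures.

1 gradian = 15.7080 milliradians.
Then 54.54 × 15.7080 ≈ 856.7 mrad.

856.7 milliradians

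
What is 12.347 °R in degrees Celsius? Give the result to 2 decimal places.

-266.29 °C

°R = (°C + 273.15) × 9/5.
Applying the formula gives -266.29 °C.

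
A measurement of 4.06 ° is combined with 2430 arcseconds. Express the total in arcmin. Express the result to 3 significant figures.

4.06 ° = 243.600 arcmin and 2430 arcsec = 40.5000 arcmin.
243.600 + 40.5000 ≈ 284 arcmin.

284 arcminutes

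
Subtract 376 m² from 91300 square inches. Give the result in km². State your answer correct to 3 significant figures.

-0.000317 square kilometers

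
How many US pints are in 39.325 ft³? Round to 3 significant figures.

2350 US pints

1 cubic foot = 59.8442 US pints.
Thus 39.325 × 59.8442 ≈ 2350 US pt.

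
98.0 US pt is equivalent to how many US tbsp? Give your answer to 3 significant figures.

3140 US tbsp

1 US pint = 32.0000 US tbsp.
98.0 × 32.0000 ≈ 3140 US tbsp.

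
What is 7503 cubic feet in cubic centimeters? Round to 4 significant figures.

2.125 × 10^8 cubic centimeters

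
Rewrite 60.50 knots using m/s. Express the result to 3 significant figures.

31.1 meters per second

1 knot = 0.514444 meters per second.
Thus 60.50 × 0.514444 ≈ 31.1 m/s.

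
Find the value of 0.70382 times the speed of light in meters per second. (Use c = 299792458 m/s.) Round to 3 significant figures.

2.11 × 10^8 m/s

1 c = 2.99792 × 10^8 meters per second.
Then 0.70382 × 2.99792 × 10^8 ≈ 2.11 × 10^8 m/s.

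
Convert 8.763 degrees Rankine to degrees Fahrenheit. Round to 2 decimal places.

°R = °F + 459.67.
Applying the formula gives -450.91 °F.

-450.91 degrees Fahrenheit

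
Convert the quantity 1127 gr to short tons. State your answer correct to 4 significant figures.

1 grain = 7.14286e-8 short tons.
So 1127 × 7.14286e-8 ≈ 8.050e-5 short ton.

8.050e-5 short ton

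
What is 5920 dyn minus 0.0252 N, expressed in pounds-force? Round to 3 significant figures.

0.00764 lbf

5920 dyn = 0.0133087 lbf and 0.0252 N = 0.00566519 lbf.
0.0133087 − 0.00566519 ≈ 0.00764 lbf.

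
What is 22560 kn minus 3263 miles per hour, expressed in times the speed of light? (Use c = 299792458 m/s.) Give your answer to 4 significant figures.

3.385 × 10^-5 c

22560 kn = 3.87130 × 10^-5 c and 3263 mph = 4.86567 × 10^-6 c.
3.87130 × 10^-5 − 4.86567 × 10^-6 ≈ 3.385 × 10^-5 c.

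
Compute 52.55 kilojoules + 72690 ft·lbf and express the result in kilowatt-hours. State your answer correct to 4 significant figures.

0.04197 kilowatt-hours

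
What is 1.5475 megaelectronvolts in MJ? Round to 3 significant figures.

1 megaelectronvolt = 1.60218e-19 megajoules.
So 1.5475 × 1.60218e-19 ≈ 2.48e-19 MJ.

2.48e-19 MJ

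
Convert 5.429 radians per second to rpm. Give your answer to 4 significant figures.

1 radian per second = 9.54930 rpm.
So 5.429 × 9.54930 ≈ 51.84 rpm.

51.84 rpm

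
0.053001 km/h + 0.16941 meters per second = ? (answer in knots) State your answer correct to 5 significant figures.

0.053001 km/h = 0.02861825 kn and 0.16941 m/s = 0.3293067 kn.
0.02861825 + 0.3293067 ≈ 0.35792 kn.

0.35792 knots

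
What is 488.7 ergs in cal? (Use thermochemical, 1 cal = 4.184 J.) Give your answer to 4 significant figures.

1.168e-5 cal

1 erg = 2.39006e-8 calories.
488.7 × 2.39006e-8 ≈ 1.168e-5 cal.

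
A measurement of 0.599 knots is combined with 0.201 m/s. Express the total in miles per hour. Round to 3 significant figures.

0.599 kn = 0.689317 mph and 0.201 m/s = 0.449624 mph.
0.689317 + 0.449624 ≈ 1.14 mph.

1.14 mph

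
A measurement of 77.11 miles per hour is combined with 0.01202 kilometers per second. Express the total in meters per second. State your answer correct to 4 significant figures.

46.49 meters per second

77.11 mph = 34.4713 m/s and 0.01202 km/s = 12.0200 m/s.
34.4713 + 12.0200 ≈ 46.49 m/s.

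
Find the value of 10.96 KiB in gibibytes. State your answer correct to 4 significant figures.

1 kibibyte = 9.53674 × 10^-7 GiB.
So 10.96 × 9.53674 × 10^-7 ≈ 1.045 × 10^-5 GiB.

1.045 × 10^-5 GiB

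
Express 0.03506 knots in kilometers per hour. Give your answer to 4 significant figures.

1 kn = 1.85200 km/h.
0.03506 × 1.85200 ≈ 0.06493 km/h.

0.06493 km/h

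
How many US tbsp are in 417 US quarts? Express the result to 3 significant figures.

1 US qt = 64.0000 US tbsp.
Thus 417 × 64.0000 ≈ 26700 US tbsp.

26700 US tbsp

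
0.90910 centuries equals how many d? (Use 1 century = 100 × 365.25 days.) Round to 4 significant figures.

33200 d

1 century = 36525.0 d.
Then 0.90910 × 36525.0 ≈ 33200 d.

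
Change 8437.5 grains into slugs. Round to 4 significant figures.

0.03746 slug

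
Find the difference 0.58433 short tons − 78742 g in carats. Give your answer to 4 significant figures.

0.58433 short ton = 2.65048 × 10^6 ct and 78742 g = 393710 ct.
2.65048 × 10^6 − 393710 ≈ 2.257 × 10^6 ct.

2.257 × 10^6 carats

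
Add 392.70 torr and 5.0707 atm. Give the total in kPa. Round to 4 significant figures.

566.1 kPa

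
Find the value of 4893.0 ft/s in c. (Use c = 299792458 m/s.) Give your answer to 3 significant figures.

1 foot per second = 1.01670 × 10^-9 c.
4893.0 × 1.01670 × 10^-9 ≈ 4.97 × 10^-6 c.

4.97 × 10^-6 c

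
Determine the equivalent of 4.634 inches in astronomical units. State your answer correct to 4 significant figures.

1 in = 1.69789e-13 au.
So 4.634 × 1.69789e-13 ≈ 7.868e-13 au.

7.868e-13 astronomical units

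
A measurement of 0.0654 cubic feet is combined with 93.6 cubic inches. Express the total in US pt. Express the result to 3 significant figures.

0.0654 ft³ = 3.91381 US pt and 93.6 in³ = 3.24156 US pt.
3.91381 + 3.24156 ≈ 7.16 US pt.

7.16 US pt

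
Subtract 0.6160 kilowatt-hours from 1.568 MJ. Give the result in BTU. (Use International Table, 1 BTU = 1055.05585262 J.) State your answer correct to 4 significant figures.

1.568 MJ = 1486.18 BTU and 0.6160 kWh = 2101.88 BTU.
1486.18 − 2101.88 ≈ -615.7 BTU.

-615.7 British thermal units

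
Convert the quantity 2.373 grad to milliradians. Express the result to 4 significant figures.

1 gradian = 15.70796 mrad.
So 2.373 × 15.70796 ≈ 37.27 mrad.

37.27 milliradians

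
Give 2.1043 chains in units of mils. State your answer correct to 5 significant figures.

1 chain = 792000 mils.
So 2.1043 × 792000 ≈ 1.6666e+6 mil.

1.6666e+6 mils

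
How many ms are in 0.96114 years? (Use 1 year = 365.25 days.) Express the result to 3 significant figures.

1 year = 3.15576 × 10^10 milliseconds.
Then 0.96114 × 3.15576 × 10^10 ≈ 3.03 × 10^10 ms.

3.03 × 10^10 ms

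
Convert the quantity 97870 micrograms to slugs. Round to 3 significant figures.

6.71 × 10^-6 slug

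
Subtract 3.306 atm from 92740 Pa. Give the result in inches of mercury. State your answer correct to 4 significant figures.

92740 Pa = 27.3861 inHg and 3.306 atm = 98.9197 inHg.
27.3861 − 98.9197 ≈ -71.53 inHg.

-71.53 inches of mercury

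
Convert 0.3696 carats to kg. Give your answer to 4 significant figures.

7.392e-5 kg

1 ct = 0.000200000 kg.
0.3696 × 0.000200000 ≈ 7.392e-5 kg.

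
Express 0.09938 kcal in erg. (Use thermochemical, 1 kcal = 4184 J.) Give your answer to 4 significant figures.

4.158 × 10^9 erg

1 kilocalorie = 4.18400 × 10^10 erg.
So 0.09938 × 4.18400 × 10^10 ≈ 4.158 × 10^9 erg.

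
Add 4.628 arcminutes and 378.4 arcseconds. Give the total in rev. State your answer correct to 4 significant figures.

0.0005062 rev

4.628 arcmin = 0.000214259 rev and 378.4 arcsec = 0.000291975 rev.
0.000214259 + 0.000291975 ≈ 0.0005062 rev.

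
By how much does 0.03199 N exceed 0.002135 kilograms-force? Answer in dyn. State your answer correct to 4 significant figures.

1105 dynes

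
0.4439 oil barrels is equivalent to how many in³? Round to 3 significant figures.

1 bbl = 9702.00 in³.
So 0.4439 × 9702.00 ≈ 4310 in³.

4310 in³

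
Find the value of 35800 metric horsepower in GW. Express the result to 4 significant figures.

0.02633 GW

1 PS = 7.35499 × 10^-7 gigawatts.
35800 × 7.35499 × 10^-7 ≈ 0.02633 GW.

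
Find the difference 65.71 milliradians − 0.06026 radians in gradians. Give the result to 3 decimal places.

0.347 grad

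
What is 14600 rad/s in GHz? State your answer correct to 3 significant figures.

2.32 × 10^-6 GHz

1 rad/s = 1.59155 × 10^-10 gigahertz.
So 14600 × 1.59155 × 10^-10 ≈ 2.32 × 10^-6 GHz.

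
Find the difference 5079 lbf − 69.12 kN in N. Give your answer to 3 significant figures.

5079 lbf = 22592.5 N and 69.12 kN = 69120.0 N.
22592.5 − 69120.0 ≈ -46500 N.

-46500 newtons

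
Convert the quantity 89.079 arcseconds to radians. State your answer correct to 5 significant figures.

0.00043187 rad

1 arcsecond = 4.84814 × 10^-6 radians.
So 89.079 × 4.84814 × 10^-6 ≈ 0.00043187 rad.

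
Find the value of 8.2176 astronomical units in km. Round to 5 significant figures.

1.2293 × 10^9 km

1 astronomical unit = 1.49598 × 10^8 km.
Then 8.2176 × 1.49598 × 10^8 ≈ 1.2293 × 10^9 km.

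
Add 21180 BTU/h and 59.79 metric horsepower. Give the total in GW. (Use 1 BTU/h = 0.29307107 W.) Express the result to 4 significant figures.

5.018 × 10^-5 GW

21180 BTU/h = 6.20725 × 10^-6 GW and 59.79 PS = 4.39755 × 10^-5 GW.
6.20725 × 10^-6 + 4.39755 × 10^-5 ≈ 5.018 × 10^-5 GW.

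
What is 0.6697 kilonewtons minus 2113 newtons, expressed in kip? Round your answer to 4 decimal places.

-0.3245 kip

0.6697 kN = 0.150555 kip and 2113 N = 0.475021 kip.
0.150555 − 0.475021 ≈ -0.3245 kip.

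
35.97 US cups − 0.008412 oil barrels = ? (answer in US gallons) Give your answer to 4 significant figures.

1.895 US gal

35.97 US cup = 2.248125 US gal and 0.008412 bbl = 0.3533040 US gal.
2.248125 − 0.3533040 ≈ 1.895 US gal.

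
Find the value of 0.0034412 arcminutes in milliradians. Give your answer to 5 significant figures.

1 arcminute = 0.290888 milliradians.
So 0.0034412 × 0.290888 ≈ 0.0010010 mrad.

0.0010010 mrad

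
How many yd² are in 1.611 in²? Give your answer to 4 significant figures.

1 square inch = 0.000771605 yd².
So 1.611 × 0.000771605 ≈ 0.001243 yd².

0.001243 square yards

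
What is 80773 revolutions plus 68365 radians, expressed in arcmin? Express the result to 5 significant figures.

1.9797 × 10^9 arcmin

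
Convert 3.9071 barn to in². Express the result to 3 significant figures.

6.06 × 10^-25 in²

1 barn = 1.55000 × 10^-25 in².
3.9071 × 1.55000 × 10^-25 ≈ 6.06 × 10^-25 in².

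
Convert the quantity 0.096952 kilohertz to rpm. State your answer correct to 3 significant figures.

1 kilohertz = 60000.0 rpm.
Thus 0.096952 × 60000.0 ≈ 5820 rpm.

5820 revolutions per minute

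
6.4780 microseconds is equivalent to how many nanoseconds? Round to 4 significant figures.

6478 ns

1 μs = 1000.00 ns.
Then 6.4780 × 1000.00 ≈ 6478 ns.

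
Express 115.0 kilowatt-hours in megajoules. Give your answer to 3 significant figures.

414 megajoules

1 kWh = 3.60000 MJ.
So 115.0 × 3.60000 ≈ 414 MJ.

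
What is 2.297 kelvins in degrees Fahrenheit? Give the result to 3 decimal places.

K = (°F + 459.67) × 5/9.
Applying the formula gives -455.535 °F.

-455.535 °F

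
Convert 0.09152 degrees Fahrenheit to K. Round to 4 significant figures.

K = (°F + 459.67) × 5/9.
Applying the formula gives 255.4 K.

255.4 K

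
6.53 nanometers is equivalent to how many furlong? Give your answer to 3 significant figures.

1 nm = 4.97097e-12 furlongs.
Thus 6.53 × 4.97097e-12 ≈ 3.25e-11 furlong.

3.25e-11 furlongs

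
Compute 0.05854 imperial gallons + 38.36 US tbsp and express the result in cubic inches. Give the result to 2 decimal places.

50.85 cubic inches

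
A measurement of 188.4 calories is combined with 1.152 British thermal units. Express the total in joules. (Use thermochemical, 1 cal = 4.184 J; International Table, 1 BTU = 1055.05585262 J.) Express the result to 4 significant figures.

188.4 cal = 788.266 J and 1.152 BTU = 1215.42 J.
788.266 + 1215.42 ≈ 2004 J.

2004 J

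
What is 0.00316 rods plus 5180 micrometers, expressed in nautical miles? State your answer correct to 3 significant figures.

0.00316 rod = 8.58114e-6 nmi and 5180 μm = 2.79698e-6 nmi.
8.58114e-6 + 2.79698e-6 ≈ 1.14e-5 nmi.

1.14e-5 nmi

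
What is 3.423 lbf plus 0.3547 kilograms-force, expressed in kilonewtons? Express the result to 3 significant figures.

0.0187 kilonewtons

3.423 lbf = 0.0152263 kN and 0.3547 kgf = 0.00347842 kN.
0.0152263 + 0.00347842 ≈ 0.0187 kN.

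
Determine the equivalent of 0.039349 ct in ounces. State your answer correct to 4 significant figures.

0.0002776 oz

1 carat = 0.00705479 ounces.
So 0.039349 × 0.00705479 ≈ 0.0002776 oz.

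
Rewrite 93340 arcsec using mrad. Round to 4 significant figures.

1 arcsec = 0.00484814 milliradians.
So 93340 × 0.00484814 ≈ 452.5 mrad.

452.5 milliradians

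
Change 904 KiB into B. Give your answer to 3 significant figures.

926000 bytes

1 kibibyte = 1024.00 B.
Then 904 × 1024.00 ≈ 926000 B.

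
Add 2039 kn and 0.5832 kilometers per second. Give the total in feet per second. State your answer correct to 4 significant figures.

5355 feet per second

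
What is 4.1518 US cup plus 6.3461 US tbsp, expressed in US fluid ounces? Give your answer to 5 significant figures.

36.387 US fl oz

4.1518 US cup = 33.2144 US fl oz and 6.3461 US tbsp = 3.17305 US fl oz.
33.2144 + 3.17305 ≈ 36.387 US fl oz.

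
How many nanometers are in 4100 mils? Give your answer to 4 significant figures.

1.041e+8 nanometers

1 mil = 25400.0 nanometers.
4100 × 25400.0 ≈ 1.041e+8 nm.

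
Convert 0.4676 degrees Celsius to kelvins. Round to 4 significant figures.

273.6 kelvins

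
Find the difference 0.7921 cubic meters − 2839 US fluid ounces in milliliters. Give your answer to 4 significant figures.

708100 mL

0.7921 m³ = 792100 mL and 2839 US fl oz = 83959.3 mL.
792100 − 83959.3 ≈ 708100 mL.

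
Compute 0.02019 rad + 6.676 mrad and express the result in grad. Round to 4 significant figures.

0.02019 rad = 1.28534 grad and 6.676 mrad = 0.425007 grad.
1.28534 + 0.425007 ≈ 1.710 grad.

1.710 grad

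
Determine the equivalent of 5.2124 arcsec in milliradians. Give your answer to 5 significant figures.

0.025270 mrad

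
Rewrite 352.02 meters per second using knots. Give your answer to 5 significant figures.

684.27 knots

1 m/s = 1.94384 kn.
So 352.02 × 1.94384 ≈ 684.27 kn.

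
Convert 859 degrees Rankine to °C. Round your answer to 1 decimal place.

204.1 °C

°R = (°C + 273.15) × 9/5.
Applying the formula gives 204.1 °C.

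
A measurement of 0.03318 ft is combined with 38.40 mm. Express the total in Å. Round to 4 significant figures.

0.03318 ft = 1.01133 × 10^8 Å and 38.40 mm = 3.84000 × 10^8 Å.
1.01133 × 10^8 + 3.84000 × 10^8 ≈ 4.851 × 10^8 Å.

4.851 × 10^8 angstroms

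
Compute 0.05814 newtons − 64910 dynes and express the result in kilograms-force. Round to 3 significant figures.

-0.0603 kgf

0.05814 N = 0.00592863 kgf and 64910 dyn = 0.0661898 kgf.
0.00592863 − 0.0661898 ≈ -0.0603 kgf.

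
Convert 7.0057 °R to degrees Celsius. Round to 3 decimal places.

-269.258 °C

°R = (°C + 273.15) × 9/5.
Applying the formula gives -269.258 °C.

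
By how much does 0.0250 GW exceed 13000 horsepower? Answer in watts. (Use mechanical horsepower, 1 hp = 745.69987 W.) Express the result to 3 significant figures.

1.53 × 10^7 W

0.0250 GW = 2.50000 × 10^7 W and 13000 hp = 9.69410 × 10^6 W.
2.50000 × 10^7 − 9.69410 × 10^6 ≈ 1.53 × 10^7 W.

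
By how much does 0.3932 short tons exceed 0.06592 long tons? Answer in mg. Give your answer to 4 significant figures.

0.3932 short ton = 3.56705e+8 mg and 0.06592 long ton = 6.69778e+7 mg.
3.56705e+8 − 6.69778e+7 ≈ 2.897e+8 mg.

2.897e+8 mg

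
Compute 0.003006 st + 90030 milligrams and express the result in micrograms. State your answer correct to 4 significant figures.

0.003006 st = 1.90890 × 10^7 μg and 90030 mg = 9.00300 × 10^7 μg.
1.90890 × 10^7 + 9.00300 × 10^7 ≈ 1.091 × 10^8 μg.

1.091 × 10^8 μg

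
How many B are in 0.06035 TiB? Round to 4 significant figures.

6.636e+10 B

1 TiB = 1.09951e+12 B.
Thus 0.06035 × 1.09951e+12 ≈ 6.636e+10 B.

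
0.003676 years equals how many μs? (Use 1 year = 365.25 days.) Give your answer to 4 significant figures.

1 year = 3.15576 × 10^13 μs.
Then 0.003676 × 3.15576 × 10^13 ≈ 1.160 × 10^11 μs.

1.160 × 10^11 μs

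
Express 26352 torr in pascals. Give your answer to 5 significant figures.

1 torr = 133.322 pascals.
Thus 26352 × 133.322 ≈ 3.5133 × 10^6 Pa.

3.5133 × 10^6 Pa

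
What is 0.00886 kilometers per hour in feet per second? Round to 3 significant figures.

0.00807 ft/s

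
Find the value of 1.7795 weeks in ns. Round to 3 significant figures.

1 wk = 6.04800 × 10^14 ns.
So 1.7795 × 6.04800 × 10^14 ≈ 1.08 × 10^15 ns.

1.08 × 10^15 nanoseconds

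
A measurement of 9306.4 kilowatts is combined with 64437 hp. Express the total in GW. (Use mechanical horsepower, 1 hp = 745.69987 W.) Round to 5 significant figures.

9306.4 kW = 0.00930640 GW and 64437 hp = 0.0480507 GW.
0.00930640 + 0.0480507 ≈ 0.057357 GW.

0.057357 gigawatts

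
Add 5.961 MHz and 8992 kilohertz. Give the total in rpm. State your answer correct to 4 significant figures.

5.961 MHz = 3.57660 × 10^8 rpm and 8992 kHz = 5.39520 × 10^8 rpm.
3.57660 × 10^8 + 5.39520 × 10^8 ≈ 8.972 × 10^8 rpm.

8.972 × 10^8 rpm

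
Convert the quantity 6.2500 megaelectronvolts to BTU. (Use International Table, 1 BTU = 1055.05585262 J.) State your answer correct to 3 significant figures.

9.49e-16 BTU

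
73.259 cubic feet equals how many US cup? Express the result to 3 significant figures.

8770 US cups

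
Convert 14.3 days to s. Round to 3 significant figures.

1.24 × 10^6 s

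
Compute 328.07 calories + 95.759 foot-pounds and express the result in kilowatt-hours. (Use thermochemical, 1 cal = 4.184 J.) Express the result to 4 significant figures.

328.07 cal = 0.000381290 kWh and 95.759 ft·lbf = 3.60644 × 10^-5 kWh.
0.000381290 + 3.60644 × 10^-5 ≈ 0.0004174 kWh.

0.0004174 kilowatt-hours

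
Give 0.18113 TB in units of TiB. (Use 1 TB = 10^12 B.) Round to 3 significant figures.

0.165 TiB

1 terabyte = 0.909495 tebibytes.
Thus 0.18113 × 0.909495 ≈ 0.165 TiB.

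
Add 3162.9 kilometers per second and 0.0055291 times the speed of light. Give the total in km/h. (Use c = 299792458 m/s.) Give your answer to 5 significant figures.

3162.9 km/s = 1.13864 × 10^7 km/h and 0.0055291 c = 5.96730 × 10^6 km/h.
1.13864 × 10^7 + 5.96730 × 10^6 ≈ 1.7354 × 10^7 km/h.

1.7354 × 10^7 km/h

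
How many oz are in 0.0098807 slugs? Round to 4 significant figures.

1 slug = 514.785 oz.
Then 0.0098807 × 514.785 ≈ 5.086 oz.

5.086 oz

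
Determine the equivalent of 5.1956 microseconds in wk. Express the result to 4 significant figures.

1 microsecond = 1.65344e-12 weeks.
Thus 5.1956 × 1.65344e-12 ≈ 8.591e-12 wk.

8.591e-12 weeks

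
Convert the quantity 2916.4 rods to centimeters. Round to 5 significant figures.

1.4667e+6 cm

1 rod = 502.920 cm.
So 2916.4 × 502.920 ≈ 1.4667e+6 cm.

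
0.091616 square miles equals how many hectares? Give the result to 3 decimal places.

23.728 ha

1 mi² = 258.999 ha.
So 0.091616 × 258.999 ≈ 23.728 ha.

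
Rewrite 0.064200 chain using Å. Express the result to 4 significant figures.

1.291 × 10^10 angstroms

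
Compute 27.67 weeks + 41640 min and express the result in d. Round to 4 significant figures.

222.6 days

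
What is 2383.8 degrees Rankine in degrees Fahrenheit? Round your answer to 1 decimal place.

1924.1 degrees Fahrenheit

°R = °F + 459.67.
Applying the formula gives 1924.1 °F.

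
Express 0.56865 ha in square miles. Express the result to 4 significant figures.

1 hectare = 0.00386102 mi².
Then 0.56865 × 0.00386102 ≈ 0.002196 mi².

0.002196 mi²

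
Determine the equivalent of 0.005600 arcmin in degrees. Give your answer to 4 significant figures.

9.333 × 10^-5 degrees

1 arcminute = 0.0166667 °.
Then 0.005600 × 0.0166667 ≈ 9.333 × 10^-5 °.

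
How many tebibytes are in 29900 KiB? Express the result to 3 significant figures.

2.78 × 10^-5 tebibytes

1 kibibyte = 9.31323 × 10^-10 TiB.
Then 29900 × 9.31323 × 10^-10 ≈ 2.78 × 10^-5 TiB.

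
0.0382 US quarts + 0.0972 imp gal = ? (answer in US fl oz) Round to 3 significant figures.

16.2 US fl oz

0.0382 US qt = 1.22240 US fl oz and 0.0972 imp gal = 14.9417 US fl oz.
1.22240 + 14.9417 ≈ 16.2 US fl oz.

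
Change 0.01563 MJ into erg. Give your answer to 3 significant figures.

1 MJ = 1.00000e+13 ergs.
So 0.01563 × 1.00000e+13 ≈ 1.56e+11 erg.

1.56e+11 erg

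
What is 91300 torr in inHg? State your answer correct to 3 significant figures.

1 torr = 0.0393701 inches of mercury.
Thus 91300 × 0.0393701 ≈ 3590 inHg.

3590 inHg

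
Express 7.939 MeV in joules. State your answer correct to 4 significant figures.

1 megaelectronvolt = 1.60218 × 10^-13 joules.
Thus 7.939 × 1.60218 × 10^-13 ≈ 1.272 × 10^-12 J.

1.272 × 10^-12 joules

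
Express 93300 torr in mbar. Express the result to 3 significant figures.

124000 mbar

1 torr = 1.33322 millibar.
Then 93300 × 1.33322 ≈ 124000 mbar.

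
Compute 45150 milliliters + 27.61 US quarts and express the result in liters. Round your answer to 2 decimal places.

45150 mL = 45.1500 L and 27.61 US qt = 26.1288 L.
45.1500 + 26.1288 ≈ 71.28 L.

71.28 L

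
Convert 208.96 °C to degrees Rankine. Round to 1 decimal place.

°R = (°C + 273.15) × 9/5.
Applying the formula gives 867.8 °R.

867.8 °R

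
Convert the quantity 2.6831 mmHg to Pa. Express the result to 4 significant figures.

1 millimeter of mercury = 133.322 Pa.
2.6831 × 133.322 ≈ 357.7 Pa.

357.7 pascals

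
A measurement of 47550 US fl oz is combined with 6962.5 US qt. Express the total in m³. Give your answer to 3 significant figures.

8.00 m³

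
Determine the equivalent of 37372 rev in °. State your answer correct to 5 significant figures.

1.3454e+7 degrees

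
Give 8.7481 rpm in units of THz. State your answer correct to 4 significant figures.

1 revolution per minute = 1.66667 × 10^-14 THz.
Then 8.7481 × 1.66667 × 10^-14 ≈ 1.458 × 10^-13 THz.

1.458 × 10^-13 terahertz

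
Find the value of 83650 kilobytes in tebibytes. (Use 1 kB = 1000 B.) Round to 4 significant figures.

1 kB = 9.09495 × 10^-10 tebibytes.
Then 83650 × 9.09495 × 10^-10 ≈ 7.608 × 10^-5 TiB.

7.608 × 10^-5 tebibytes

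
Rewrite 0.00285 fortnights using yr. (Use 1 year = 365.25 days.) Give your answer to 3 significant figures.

0.000109 yr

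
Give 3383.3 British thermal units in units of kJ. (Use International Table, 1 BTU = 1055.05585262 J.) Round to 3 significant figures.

3570 kJ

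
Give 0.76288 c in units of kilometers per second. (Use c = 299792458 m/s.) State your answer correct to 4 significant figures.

228700 kilometers per second

1 speed of light = 299792 km/s.
Then 0.76288 × 299792 ≈ 228700 km/s.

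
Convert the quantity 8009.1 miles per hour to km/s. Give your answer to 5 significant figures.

3.5804 kilometers per second

1 mile per hour = 0.000447040 km/s.
Thus 8009.1 × 0.000447040 ≈ 3.5804 km/s.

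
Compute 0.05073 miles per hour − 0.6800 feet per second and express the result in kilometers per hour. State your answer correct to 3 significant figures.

-0.665 kilometers per hour

0.05073 mph = 0.0816420 km/h and 0.6800 ft/s = 0.746150 km/h.
0.0816420 − 0.746150 ≈ -0.665 km/h.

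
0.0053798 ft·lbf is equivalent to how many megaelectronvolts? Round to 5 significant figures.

4.5526 × 10^10 MeV

1 ft·lbf = 8.46235 × 10^12 MeV.
So 0.0053798 × 8.46235 × 10^12 ≈ 4.5526 × 10^10 MeV.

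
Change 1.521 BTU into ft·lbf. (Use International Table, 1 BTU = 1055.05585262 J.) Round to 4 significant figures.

1184 ft·lbf

1 British thermal unit = 778.169 ft·lbf.
So 1.521 × 778.169 ≈ 1184 ft·lbf.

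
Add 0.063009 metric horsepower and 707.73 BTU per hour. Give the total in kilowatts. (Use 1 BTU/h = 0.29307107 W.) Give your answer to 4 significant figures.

0.063009 PS = 0.0463430 kW and 707.73 BTU/h = 0.207415 kW.
0.0463430 + 0.207415 ≈ 0.2538 kW.

0.2538 kW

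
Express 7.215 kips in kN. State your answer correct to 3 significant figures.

32.1 kN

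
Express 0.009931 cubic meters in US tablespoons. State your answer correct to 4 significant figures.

671.6 US tablespoons

1 m³ = 67628.0 US tablespoons.
0.009931 × 67628.0 ≈ 671.6 US tbsp.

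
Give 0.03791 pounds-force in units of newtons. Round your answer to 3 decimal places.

1 pound-force = 4.44822 newtons.
Thus 0.03791 × 4.44822 ≈ 0.169 N.

0.169 newtons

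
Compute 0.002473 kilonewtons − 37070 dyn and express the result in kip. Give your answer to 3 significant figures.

0.002473 kN = 0.000555953 kip and 37070 dyn = 8.33367e-5 kip.
0.000555953 − 8.33367e-5 ≈ 0.000473 kip.

0.000473 kip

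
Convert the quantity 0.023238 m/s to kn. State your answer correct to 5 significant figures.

1 meter per second = 1.94384 kn.
So 0.023238 × 1.94384 ≈ 0.045171 kn.

0.045171 knots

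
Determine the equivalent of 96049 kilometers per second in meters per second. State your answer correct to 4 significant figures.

1 kilometer per second = 1000.00 meters per second.
96049 × 1000.00 ≈ 9.605 × 10^7 m/s.

9.605 × 10^7 meters per second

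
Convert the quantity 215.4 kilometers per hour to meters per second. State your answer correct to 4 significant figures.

1 kilometer per hour = 0.277778 meters per second.
Thus 215.4 × 0.277778 ≈ 59.83 m/s.

59.83 meters per second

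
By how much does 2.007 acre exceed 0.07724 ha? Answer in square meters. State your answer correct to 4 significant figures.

7350 square meters

2.007 acre = 8122.04 m² and 0.07724 ha = 772.400 m².
8122.04 − 772.400 ≈ 7350 m².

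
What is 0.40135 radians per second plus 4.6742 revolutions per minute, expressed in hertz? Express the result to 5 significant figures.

0.40135 rad/s = 0.0638768 Hz and 4.6742 rpm = 0.0779033 Hz.
0.0638768 + 0.0779033 ≈ 0.14178 Hz.

0.14178 Hz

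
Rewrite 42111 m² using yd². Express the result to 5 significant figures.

1 m² = 1.19599 yd².
Then 42111 × 1.19599 ≈ 50364 yd².

50364 yd²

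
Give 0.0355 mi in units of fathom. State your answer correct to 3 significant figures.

31.2 fathoms

1 mile = 880.000 fathoms.
Then 0.0355 × 880.000 ≈ 31.2 fathom.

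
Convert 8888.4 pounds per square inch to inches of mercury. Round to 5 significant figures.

1 psi = 2.03602 inHg.
Thus 8888.4 × 2.03602 ≈ 18097 inHg.

18097 inHg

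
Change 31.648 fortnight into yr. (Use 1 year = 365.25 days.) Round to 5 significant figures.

1.2131 years

1 fortnight = 0.0383299 years.
31.648 × 0.0383299 ≈ 1.2131 yr.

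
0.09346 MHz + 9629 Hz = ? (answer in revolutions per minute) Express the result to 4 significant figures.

0.09346 MHz = 5.60760e+6 rpm and 9629 Hz = 577740 rpm.
5.60760e+6 + 577740 ≈ 6.185e+6 rpm.

6.185e+6 rpm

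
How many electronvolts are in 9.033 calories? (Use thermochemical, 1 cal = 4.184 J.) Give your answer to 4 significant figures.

2.359 × 10^20 electronvolts

1 cal = 2.61145 × 10^19 electronvolts.
So 9.033 × 2.61145 × 10^19 ≈ 2.359 × 10^20 eV.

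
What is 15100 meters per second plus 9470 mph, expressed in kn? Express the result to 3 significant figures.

37600 kn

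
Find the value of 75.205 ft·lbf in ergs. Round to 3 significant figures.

1 foot-pound = 1.35582 × 10^7 erg.
Then 75.205 × 1.35582 × 10^7 ≈ 1.02 × 10^9 erg.

1.02 × 10^9 erg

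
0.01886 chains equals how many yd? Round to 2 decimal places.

0.41 yards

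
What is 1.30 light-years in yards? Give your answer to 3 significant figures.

1.35 × 10^16 yd

1 light-year = 1.03464 × 10^16 yards.
So 1.30 × 1.03464 × 10^16 ≈ 1.35 × 10^16 yd.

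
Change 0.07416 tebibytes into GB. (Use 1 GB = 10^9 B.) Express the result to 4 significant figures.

1 TiB = 1099.51 gigabytes.
0.07416 × 1099.51 ≈ 81.54 GB.

81.54 gigabytes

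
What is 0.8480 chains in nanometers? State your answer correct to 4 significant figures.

1.706e+10 nanometers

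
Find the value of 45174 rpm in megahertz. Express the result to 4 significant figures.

0.0007529 MHz

1 revolution per minute = 1.66667 × 10^-8 MHz.
45174 × 1.66667 × 10^-8 ≈ 0.0007529 MHz.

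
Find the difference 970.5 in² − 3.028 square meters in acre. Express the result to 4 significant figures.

-0.0005935 acre

970.5 in² = 0.000154720 acre and 3.028 m² = 0.000748235 acre.
0.000154720 − 0.000748235 ≈ -0.0005935 acre.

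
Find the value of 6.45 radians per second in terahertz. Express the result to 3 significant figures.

1.03 × 10^-12 THz

1 radian per second = 1.59155 × 10^-13 terahertz.
Then 6.45 × 1.59155 × 10^-13 ≈ 1.03 × 10^-12 THz.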